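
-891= -891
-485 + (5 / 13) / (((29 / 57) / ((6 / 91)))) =-16637185 / 34307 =-484.95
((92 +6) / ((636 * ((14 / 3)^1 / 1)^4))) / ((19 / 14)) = 27 / 112784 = 0.00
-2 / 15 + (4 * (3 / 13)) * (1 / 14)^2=-1229 / 9555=-0.13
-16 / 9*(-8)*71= 9088 / 9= 1009.78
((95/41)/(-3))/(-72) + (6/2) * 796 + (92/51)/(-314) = 56444471395/23636664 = 2388.00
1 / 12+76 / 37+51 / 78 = 16111 / 5772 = 2.79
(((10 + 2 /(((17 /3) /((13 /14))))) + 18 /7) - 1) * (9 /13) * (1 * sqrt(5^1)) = 12744 * sqrt(5) /1547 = 18.42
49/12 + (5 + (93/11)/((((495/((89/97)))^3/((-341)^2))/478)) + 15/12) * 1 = 44701121429837/3354415527375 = 13.33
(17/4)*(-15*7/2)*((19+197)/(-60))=3213/4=803.25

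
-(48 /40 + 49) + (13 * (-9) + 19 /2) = -1577 /10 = -157.70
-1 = -1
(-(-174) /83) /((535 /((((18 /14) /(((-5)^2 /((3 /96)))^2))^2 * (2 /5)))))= 7047 /1114032640000000000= 0.00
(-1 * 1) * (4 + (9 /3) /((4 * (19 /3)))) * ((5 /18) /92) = -1565 /125856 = -0.01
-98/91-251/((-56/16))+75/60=26167/364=71.89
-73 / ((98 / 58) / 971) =-2055607 / 49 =-41951.16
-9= -9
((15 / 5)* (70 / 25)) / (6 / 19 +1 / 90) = 14364 / 559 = 25.70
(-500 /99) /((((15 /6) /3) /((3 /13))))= -200 /143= -1.40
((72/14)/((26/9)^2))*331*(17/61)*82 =336370806/72163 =4661.26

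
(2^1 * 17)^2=1156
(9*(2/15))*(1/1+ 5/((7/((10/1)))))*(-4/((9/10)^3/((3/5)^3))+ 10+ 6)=3040/21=144.76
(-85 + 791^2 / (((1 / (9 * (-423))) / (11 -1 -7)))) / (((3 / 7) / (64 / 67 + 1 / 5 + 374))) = -6286529371052854 / 1005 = -6255253105525.23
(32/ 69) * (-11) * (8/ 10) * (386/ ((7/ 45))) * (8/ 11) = -1185792/ 161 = -7365.17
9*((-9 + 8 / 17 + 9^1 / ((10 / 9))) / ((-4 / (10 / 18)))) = 73 / 136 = 0.54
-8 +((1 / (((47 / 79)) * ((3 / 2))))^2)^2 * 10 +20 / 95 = 59910630412 / 7509829059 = 7.98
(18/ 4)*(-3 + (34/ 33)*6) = 315/ 22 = 14.32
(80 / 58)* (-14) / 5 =-112 / 29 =-3.86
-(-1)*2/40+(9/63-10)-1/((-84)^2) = -346001/35280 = -9.81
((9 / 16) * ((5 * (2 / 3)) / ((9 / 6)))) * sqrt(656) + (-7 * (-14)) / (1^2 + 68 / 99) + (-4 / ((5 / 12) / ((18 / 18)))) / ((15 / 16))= 5 * sqrt(41) + 199798 / 4175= 79.87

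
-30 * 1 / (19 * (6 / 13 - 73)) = 390 / 17917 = 0.02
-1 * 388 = -388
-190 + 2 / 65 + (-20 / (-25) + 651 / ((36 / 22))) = 81379 / 390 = 208.66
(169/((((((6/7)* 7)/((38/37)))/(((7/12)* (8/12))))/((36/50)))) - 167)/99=-440948/274725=-1.61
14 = 14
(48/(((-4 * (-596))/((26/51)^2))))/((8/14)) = 1183/129183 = 0.01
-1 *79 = -79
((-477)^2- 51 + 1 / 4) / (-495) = -909913 / 1980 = -459.55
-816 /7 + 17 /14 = -1615 /14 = -115.36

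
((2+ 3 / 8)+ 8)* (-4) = -83 / 2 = -41.50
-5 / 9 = -0.56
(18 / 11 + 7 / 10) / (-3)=-257 / 330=-0.78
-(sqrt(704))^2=-704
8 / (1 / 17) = 136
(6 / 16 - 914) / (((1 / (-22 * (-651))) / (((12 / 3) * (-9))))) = 471057741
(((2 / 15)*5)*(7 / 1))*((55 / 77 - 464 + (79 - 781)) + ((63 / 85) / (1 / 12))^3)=-1323232742 / 614125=-2154.66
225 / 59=3.81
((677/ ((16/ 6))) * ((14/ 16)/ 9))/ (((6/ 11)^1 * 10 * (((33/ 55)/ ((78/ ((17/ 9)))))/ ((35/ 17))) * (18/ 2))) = 23718695/ 332928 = 71.24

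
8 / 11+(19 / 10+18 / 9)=509 / 110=4.63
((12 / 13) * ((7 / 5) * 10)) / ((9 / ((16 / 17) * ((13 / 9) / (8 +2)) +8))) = 348544 / 29835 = 11.68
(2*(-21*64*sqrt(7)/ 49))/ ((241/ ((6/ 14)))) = -1152*sqrt(7)/ 11809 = -0.26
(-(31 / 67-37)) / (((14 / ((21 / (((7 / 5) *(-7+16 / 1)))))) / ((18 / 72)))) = 510 / 469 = 1.09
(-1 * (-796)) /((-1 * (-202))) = 398 /101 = 3.94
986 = 986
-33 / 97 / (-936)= 11 / 30264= 0.00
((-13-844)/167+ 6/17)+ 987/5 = 192.62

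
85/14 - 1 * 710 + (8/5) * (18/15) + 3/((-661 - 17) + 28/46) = -382807689/545300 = -702.01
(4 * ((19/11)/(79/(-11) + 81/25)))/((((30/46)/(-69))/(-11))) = -552805/271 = -2039.87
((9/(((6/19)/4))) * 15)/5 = 342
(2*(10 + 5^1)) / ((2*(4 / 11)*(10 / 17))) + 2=577 / 8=72.12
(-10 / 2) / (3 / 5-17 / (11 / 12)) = 275 / 987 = 0.28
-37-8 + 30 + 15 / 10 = -13.50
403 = 403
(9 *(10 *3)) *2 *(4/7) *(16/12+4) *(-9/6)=-17280/7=-2468.57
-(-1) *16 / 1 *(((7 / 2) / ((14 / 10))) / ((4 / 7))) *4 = 280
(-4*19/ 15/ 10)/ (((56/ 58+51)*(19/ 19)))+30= 3389648/ 113025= 29.99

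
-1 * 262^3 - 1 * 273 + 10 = -17984991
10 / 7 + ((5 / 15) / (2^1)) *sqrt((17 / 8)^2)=599 / 336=1.78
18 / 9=2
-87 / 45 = -29 / 15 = -1.93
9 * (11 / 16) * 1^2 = 99 / 16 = 6.19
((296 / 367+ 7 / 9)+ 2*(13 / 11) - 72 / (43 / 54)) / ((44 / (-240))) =2701894820 / 5728503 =471.66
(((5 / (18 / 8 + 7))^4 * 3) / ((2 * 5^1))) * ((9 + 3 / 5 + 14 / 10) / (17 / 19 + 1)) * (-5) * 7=-29260000 / 5622483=-5.20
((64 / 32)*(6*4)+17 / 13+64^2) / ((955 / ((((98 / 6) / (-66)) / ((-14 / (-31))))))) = -354361 / 148980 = -2.38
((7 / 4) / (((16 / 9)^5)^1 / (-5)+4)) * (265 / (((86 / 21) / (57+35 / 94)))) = 62026343582175 / 4281415744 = 14487.34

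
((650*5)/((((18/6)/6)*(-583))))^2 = 42250000/339889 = 124.31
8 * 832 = 6656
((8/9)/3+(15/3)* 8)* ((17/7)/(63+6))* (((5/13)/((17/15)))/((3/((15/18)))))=68000/508599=0.13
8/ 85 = 0.09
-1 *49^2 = -2401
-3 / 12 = -1 / 4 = -0.25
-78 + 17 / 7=-529 / 7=-75.57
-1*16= -16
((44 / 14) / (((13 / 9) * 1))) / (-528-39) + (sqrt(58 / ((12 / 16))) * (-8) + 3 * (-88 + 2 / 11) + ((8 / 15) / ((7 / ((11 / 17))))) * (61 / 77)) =-1412021108 / 5360355-16 * sqrt(174) / 3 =-333.77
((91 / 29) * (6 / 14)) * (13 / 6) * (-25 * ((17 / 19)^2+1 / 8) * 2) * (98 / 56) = -79053975 / 335008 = -235.98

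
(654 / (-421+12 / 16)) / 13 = -2616 / 21853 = -0.12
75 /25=3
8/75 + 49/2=3691/150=24.61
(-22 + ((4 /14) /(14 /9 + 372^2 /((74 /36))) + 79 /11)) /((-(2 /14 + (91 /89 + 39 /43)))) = 889943071328 /124457557389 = 7.15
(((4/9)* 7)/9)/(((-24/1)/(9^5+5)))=-206689/243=-850.57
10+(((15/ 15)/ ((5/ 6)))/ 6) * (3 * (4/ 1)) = 62/ 5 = 12.40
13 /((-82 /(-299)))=3887 /82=47.40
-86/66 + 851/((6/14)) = 21828/11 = 1984.36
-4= -4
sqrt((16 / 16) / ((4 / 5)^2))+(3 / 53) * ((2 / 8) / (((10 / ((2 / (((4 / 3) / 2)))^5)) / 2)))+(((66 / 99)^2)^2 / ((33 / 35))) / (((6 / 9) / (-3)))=156619 / 157410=0.99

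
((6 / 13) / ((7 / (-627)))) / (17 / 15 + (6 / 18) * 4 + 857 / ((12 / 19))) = -225720 / 7422233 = -0.03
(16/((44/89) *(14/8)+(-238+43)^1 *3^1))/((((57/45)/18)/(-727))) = 69879240/246943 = 282.98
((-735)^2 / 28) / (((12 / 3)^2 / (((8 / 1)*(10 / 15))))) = 6431.25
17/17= 1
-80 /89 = -0.90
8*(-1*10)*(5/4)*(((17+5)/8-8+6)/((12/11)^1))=-275/4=-68.75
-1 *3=-3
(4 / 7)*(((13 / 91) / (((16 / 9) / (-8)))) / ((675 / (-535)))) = 214 / 735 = 0.29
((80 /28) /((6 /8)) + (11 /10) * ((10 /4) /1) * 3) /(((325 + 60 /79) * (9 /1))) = 80027 /19455660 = 0.00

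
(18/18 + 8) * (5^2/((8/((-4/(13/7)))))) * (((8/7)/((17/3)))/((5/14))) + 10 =-5350/221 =-24.21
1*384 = 384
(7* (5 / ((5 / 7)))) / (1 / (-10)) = -490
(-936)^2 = 876096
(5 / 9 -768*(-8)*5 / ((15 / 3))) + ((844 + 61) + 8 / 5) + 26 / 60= 634643 / 90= 7051.59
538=538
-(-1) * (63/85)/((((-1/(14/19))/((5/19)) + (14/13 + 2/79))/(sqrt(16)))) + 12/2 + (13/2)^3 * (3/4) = 11166006495/52859936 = 211.24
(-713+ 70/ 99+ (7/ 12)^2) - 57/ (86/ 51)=-745.75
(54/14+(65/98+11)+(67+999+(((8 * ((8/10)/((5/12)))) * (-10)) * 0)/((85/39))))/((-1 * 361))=-105989/35378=-3.00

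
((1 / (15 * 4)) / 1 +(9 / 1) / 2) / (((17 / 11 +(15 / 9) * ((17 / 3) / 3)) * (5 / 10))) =26829 / 13940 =1.92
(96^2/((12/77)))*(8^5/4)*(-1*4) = -1937768448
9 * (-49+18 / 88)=-19323 / 44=-439.16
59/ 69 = 0.86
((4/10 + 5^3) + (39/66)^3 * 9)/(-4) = -6775161/212960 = -31.81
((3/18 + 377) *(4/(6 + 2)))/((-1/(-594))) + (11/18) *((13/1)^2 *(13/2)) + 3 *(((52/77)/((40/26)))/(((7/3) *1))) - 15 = 10931764391/97020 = 112675.37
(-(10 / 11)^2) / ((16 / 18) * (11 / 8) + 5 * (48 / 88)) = -900 / 4301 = -0.21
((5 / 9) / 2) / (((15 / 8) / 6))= 8 / 9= 0.89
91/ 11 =8.27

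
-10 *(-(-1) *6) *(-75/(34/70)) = 157500/17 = 9264.71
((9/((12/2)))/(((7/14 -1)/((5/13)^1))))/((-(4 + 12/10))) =75/338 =0.22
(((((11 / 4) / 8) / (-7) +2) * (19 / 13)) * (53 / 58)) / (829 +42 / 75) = 11001475 / 3502734144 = 0.00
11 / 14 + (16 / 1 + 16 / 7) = 267 / 14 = 19.07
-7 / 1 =-7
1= 1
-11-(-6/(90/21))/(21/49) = -116/15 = -7.73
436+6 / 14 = 3055 / 7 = 436.43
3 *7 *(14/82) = 147/41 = 3.59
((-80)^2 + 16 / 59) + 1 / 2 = 6400.77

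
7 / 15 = 0.47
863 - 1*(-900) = 1763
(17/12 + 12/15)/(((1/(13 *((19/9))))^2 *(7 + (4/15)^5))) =390105625/1635892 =238.47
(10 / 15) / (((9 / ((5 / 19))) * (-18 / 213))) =-355 / 1539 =-0.23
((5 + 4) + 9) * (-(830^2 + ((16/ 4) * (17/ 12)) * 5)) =-12400710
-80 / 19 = -4.21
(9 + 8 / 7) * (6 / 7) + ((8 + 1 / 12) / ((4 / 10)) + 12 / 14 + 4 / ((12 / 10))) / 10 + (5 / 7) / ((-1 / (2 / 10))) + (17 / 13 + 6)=2797489 / 152880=18.30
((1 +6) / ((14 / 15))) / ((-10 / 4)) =-3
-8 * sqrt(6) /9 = -2.18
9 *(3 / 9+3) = 30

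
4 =4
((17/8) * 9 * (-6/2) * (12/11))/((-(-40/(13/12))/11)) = -5967/320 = -18.65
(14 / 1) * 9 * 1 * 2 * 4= 1008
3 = 3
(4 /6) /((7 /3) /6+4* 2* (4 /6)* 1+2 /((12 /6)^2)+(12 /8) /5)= 60 /587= 0.10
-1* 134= -134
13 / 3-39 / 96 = 377 / 96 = 3.93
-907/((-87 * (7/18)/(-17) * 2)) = -46257/203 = -227.87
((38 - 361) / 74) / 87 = -323 / 6438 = -0.05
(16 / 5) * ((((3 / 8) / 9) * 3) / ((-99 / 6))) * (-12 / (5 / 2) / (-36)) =-8 / 2475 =-0.00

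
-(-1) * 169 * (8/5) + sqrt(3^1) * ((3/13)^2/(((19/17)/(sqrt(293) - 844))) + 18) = -71334 * sqrt(3)/3211 + 153 * sqrt(879)/3211 + 1352/5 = 233.33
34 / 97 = 0.35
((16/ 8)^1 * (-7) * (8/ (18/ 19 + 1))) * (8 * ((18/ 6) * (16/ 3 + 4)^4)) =-10474378.12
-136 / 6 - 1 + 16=-23 / 3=-7.67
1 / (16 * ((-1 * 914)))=-1 / 14624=-0.00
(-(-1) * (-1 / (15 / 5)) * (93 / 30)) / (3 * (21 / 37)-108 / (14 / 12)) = 8029 / 706050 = 0.01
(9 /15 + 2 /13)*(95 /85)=931 /1105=0.84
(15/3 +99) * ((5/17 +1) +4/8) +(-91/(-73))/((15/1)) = 3474887/18615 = 186.67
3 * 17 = 51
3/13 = 0.23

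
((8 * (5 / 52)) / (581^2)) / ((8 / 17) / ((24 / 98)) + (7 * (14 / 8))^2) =8160 / 544231709567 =0.00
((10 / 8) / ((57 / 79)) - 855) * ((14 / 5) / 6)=-272363 / 684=-398.19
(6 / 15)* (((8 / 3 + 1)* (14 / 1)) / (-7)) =-44 / 15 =-2.93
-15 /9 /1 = -5 /3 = -1.67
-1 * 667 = -667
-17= -17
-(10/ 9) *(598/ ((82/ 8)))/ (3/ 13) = -310960/ 1107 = -280.90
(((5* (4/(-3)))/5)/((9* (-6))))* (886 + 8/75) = 132916/6075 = 21.88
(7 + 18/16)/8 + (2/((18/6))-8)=-1213/192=-6.32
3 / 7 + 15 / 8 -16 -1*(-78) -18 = 2593 / 56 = 46.30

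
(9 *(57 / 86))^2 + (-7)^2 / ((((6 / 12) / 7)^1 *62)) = 10695067 / 229276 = 46.65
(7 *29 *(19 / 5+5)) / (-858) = -406 / 195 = -2.08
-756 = -756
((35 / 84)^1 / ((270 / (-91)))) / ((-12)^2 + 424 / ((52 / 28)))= -1183 / 3136320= -0.00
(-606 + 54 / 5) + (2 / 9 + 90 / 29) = -591.87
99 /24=33 /8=4.12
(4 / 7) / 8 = 1 / 14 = 0.07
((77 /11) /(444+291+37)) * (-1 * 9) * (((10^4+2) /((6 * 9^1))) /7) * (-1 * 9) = 15003 /772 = 19.43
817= 817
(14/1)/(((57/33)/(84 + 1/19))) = 245938/361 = 681.27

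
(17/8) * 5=85/8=10.62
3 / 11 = 0.27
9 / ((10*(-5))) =-9 / 50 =-0.18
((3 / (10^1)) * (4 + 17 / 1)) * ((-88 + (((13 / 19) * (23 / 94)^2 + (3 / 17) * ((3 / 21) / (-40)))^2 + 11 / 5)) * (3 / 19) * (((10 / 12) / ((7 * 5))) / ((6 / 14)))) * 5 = -23.71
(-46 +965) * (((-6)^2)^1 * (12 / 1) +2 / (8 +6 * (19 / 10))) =38518966 / 97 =397102.74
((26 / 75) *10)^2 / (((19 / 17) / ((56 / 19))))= 2574208 / 81225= 31.69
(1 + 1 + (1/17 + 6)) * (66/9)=3014/51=59.10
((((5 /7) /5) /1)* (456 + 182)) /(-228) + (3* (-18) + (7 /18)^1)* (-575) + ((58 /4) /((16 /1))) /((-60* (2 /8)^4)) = 184470403 /5985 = 30822.12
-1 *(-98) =98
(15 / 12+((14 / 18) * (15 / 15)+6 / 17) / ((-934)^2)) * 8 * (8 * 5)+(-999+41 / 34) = -39893902645 / 66735234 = -597.79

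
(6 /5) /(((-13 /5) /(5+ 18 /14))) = -2.90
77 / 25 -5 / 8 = 491 / 200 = 2.46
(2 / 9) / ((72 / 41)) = 41 / 324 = 0.13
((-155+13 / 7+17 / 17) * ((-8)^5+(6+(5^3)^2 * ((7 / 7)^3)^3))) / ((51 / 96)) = 584028960 / 119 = 4907806.39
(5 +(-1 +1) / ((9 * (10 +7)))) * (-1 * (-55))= 275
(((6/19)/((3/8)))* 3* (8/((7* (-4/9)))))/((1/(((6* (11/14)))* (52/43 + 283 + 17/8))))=-351050436/40033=-8769.03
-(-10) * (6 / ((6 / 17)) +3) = 200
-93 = -93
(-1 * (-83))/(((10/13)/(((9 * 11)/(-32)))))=-333.82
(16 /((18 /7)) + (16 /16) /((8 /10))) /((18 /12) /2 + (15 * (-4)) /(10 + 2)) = -269 /153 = -1.76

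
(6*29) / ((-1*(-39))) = 58 / 13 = 4.46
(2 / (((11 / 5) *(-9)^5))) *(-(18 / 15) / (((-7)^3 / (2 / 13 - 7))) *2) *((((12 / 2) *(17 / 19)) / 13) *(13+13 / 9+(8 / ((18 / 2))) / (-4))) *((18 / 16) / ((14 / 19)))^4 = 10377667 / 440918333856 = 0.00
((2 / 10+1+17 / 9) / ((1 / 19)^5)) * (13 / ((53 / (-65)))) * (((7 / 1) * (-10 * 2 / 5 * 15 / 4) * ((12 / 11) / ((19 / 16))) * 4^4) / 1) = 1755512363171840 / 583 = 3011170434257.02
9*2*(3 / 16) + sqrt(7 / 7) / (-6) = 77 / 24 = 3.21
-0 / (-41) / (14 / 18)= 0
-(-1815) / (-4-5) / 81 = -605 / 243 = -2.49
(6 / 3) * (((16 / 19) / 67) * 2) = 64 / 1273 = 0.05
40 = 40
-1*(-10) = 10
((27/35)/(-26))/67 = -27/60970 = -0.00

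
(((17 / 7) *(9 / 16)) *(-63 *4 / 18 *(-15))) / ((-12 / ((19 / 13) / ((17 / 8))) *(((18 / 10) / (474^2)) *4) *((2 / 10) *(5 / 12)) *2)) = -80040825 / 26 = -3078493.27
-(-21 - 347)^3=49836032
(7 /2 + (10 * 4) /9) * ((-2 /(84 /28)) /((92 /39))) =-1859 /828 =-2.25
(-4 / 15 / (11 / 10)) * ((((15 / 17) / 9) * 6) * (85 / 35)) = -80 / 231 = -0.35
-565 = -565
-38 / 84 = -19 / 42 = -0.45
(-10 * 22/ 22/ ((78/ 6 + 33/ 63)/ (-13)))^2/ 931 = 38025/ 383116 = 0.10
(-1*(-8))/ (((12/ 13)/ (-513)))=-4446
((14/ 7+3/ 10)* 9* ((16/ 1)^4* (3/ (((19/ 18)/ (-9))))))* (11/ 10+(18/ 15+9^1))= -186253737984/ 475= -392113132.60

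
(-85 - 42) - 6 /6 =-128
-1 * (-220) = 220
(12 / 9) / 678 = 2 / 1017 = 0.00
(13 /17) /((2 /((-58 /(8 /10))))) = -1885 /68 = -27.72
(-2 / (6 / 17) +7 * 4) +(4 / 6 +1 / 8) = 185 / 8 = 23.12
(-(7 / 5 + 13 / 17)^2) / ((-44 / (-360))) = -38.34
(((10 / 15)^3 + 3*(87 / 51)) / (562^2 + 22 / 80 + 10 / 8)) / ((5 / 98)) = 1948240 / 5798923839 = 0.00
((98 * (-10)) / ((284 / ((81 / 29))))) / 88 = -19845 / 181192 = -0.11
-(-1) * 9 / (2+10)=3 / 4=0.75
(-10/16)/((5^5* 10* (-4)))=1/200000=0.00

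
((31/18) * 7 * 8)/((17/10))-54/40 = 169469/3060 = 55.38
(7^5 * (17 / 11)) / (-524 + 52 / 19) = -5428661 / 108944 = -49.83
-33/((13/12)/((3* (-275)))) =326700/13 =25130.77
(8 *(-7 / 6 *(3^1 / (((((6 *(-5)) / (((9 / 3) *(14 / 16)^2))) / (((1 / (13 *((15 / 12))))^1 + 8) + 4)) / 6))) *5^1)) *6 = 302526 / 65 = 4654.25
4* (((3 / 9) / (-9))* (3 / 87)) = -4 / 783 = -0.01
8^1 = 8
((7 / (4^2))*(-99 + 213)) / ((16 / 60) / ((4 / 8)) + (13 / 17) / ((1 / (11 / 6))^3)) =915705 / 96307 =9.51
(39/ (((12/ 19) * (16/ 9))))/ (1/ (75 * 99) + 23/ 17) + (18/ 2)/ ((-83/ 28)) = 20535115149/ 907247104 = 22.63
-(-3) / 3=1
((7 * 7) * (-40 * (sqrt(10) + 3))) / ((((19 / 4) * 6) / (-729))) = 308944.17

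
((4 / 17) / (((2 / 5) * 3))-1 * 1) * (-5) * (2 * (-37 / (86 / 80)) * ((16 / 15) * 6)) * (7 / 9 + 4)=-3883520 / 459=-8460.83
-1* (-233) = 233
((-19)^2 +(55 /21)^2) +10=166636 /441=377.86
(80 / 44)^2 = 400 / 121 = 3.31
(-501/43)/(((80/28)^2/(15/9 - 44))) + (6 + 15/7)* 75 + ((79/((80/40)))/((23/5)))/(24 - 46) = 20431696311/30461200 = 670.74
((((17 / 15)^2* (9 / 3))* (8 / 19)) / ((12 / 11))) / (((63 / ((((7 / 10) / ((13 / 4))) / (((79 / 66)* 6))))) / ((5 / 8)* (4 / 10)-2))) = -0.00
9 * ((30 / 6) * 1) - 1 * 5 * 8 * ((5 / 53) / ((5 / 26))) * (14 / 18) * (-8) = 79705 / 477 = 167.10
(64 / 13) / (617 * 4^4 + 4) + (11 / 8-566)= -2318833441 / 4106856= -564.62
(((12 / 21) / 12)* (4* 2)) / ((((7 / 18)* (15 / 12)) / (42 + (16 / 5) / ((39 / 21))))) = 11136 / 325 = 34.26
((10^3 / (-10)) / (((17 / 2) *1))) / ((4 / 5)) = -250 / 17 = -14.71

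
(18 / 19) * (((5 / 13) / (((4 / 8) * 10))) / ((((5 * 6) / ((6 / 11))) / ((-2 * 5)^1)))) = -36 / 2717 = -0.01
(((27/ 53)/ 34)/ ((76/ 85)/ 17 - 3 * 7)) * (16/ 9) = -2040/ 1604257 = -0.00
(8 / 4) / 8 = 1 / 4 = 0.25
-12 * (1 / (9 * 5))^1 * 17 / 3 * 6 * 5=-136 / 3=-45.33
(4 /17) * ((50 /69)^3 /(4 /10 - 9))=-2500000 /240140079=-0.01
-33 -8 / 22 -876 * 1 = -10003 / 11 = -909.36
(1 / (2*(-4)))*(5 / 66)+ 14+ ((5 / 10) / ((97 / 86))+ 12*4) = 3197611 / 51216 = 62.43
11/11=1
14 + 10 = 24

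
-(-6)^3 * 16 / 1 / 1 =3456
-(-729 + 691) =38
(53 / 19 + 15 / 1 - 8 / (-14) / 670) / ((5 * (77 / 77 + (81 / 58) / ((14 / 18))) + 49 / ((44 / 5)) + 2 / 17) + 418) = 17194120416 / 422996265365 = 0.04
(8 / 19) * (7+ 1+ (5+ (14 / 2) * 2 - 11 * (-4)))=568 / 19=29.89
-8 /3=-2.67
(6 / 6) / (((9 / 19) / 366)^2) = 5373124 / 9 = 597013.78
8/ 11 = 0.73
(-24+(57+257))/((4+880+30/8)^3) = 18560/44776693151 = 0.00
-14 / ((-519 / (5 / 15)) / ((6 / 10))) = 14 / 2595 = 0.01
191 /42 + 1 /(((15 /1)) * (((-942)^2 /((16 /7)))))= 4.55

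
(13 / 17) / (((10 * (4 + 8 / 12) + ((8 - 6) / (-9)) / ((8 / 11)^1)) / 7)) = 3276 / 28373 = 0.12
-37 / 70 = -0.53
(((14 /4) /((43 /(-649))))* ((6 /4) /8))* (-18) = 122661 /688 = 178.29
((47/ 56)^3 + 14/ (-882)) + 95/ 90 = 2577671/ 1580544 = 1.63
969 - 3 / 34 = 32943 / 34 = 968.91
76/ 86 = 38/ 43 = 0.88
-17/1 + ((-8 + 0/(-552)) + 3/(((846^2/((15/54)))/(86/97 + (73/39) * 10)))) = -101533168345/4061330442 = -25.00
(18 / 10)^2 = 81 / 25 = 3.24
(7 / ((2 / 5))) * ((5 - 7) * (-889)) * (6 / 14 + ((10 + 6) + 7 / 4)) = 2262505 / 4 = 565626.25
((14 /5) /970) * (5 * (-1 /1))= -0.01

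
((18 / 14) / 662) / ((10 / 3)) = 27 / 46340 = 0.00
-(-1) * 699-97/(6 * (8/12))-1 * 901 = -905/4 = -226.25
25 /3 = 8.33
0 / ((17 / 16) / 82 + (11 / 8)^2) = 0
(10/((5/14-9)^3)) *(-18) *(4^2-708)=-192.93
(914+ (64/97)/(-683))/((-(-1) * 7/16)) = 2089.14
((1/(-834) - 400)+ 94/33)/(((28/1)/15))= -2602485/12232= -212.76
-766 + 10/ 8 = -3059/ 4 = -764.75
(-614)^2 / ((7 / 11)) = 4146956 / 7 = 592422.29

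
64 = 64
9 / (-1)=-9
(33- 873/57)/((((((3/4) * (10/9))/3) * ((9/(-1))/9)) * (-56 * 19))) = 108/1805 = 0.06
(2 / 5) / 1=2 / 5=0.40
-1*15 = -15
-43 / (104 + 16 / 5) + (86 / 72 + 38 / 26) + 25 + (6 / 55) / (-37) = 3477859973 / 127618920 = 27.25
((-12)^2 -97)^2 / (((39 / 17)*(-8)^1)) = -37553 / 312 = -120.36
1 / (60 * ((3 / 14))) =7 / 90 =0.08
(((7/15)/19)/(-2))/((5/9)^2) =-189/4750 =-0.04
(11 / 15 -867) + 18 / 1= -12724 / 15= -848.27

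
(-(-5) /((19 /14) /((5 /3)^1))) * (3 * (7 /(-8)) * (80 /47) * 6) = -147000 /893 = -164.61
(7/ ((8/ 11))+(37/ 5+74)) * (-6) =-10923/ 20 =-546.15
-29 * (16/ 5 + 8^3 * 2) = -148944/ 5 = -29788.80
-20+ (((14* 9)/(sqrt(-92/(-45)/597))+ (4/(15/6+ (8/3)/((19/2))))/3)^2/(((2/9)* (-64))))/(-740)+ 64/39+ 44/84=32319* sqrt(68655)/43162720+ 8420160819049563/19921839741440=422.86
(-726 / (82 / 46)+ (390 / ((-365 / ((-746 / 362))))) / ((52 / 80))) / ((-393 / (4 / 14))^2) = -41675336 / 195230280273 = -0.00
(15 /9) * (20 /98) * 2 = 100 /147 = 0.68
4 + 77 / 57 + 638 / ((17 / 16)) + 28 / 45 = 8814659 / 14535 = 606.44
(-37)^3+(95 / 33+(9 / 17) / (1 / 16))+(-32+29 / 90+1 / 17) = -852831127 / 16830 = -50673.27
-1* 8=-8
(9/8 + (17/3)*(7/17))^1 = 83/24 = 3.46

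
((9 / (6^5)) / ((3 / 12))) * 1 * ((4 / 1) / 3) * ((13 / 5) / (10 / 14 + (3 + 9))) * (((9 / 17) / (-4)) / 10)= -0.00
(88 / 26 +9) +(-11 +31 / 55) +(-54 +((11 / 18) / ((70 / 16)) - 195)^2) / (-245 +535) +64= 809372341223 / 4114860750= 196.69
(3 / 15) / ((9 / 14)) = 14 / 45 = 0.31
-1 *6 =-6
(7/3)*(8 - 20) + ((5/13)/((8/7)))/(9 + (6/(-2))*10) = -8741/312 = -28.02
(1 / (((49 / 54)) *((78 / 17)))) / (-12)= -51 / 2548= -0.02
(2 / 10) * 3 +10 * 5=253 / 5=50.60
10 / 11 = 0.91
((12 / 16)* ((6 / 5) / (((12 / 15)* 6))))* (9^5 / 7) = 177147 / 112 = 1581.67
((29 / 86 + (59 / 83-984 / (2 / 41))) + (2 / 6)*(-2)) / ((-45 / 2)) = 431955041 / 481815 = 896.52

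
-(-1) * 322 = 322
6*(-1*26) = -156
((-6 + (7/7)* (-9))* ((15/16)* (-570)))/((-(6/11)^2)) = -862125/32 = -26941.41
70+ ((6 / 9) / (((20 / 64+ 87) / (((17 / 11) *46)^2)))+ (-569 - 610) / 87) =1397634979 / 14706219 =95.04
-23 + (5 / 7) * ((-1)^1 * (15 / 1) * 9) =-119.43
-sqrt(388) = -2* sqrt(97) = -19.70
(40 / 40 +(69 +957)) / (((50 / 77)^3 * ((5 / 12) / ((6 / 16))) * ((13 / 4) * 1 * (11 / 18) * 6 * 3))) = 29508633 / 312500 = 94.43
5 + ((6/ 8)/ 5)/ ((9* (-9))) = 2699/ 540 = 5.00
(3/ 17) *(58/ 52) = 87/ 442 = 0.20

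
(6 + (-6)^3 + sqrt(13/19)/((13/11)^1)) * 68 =-14280 + 748 * sqrt(247)/247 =-14232.41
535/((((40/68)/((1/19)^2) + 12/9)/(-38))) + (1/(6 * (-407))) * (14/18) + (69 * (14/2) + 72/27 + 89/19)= 899265006053/2275404318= 395.21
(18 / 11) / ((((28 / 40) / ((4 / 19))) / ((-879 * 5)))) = -3164400 / 1463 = -2162.95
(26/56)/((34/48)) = 78/119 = 0.66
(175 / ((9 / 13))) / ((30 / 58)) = 13195 / 27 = 488.70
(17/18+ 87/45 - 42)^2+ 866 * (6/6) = 2396.55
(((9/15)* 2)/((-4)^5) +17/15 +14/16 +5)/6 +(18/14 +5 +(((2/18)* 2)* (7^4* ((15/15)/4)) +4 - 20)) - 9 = 7473229/64512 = 115.84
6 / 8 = 3 / 4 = 0.75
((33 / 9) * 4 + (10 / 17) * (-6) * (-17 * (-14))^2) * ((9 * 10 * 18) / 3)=-107948880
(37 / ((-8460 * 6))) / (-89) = 0.00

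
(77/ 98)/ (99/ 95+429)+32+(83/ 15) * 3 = 12635503/ 259980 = 48.60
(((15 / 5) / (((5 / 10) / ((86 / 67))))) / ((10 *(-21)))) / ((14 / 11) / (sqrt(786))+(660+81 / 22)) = -986969196 / 17861088080395+344 *sqrt(786) / 2551584011485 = -0.00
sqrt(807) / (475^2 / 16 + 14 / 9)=0.00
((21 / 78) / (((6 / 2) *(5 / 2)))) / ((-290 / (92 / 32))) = -161 / 452400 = -0.00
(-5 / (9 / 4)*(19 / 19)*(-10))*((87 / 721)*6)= 11600 / 721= 16.09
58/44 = 29/22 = 1.32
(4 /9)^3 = 64 /729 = 0.09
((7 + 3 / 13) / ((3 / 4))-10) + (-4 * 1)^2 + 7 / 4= 2713 / 156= 17.39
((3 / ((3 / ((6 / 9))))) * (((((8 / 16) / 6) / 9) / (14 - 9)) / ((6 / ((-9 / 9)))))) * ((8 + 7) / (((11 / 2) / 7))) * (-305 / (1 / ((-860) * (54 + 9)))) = -64912.63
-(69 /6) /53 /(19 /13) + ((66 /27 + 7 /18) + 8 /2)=20195 /3021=6.68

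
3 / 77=0.04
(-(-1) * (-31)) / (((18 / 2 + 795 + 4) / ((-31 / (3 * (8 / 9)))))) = 2883 / 6464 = 0.45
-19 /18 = -1.06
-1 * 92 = -92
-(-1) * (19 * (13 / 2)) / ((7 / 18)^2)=40014 / 49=816.61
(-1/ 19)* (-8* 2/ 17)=16/ 323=0.05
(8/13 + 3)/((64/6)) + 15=6381/416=15.34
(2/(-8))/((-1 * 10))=1/40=0.02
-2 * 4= -8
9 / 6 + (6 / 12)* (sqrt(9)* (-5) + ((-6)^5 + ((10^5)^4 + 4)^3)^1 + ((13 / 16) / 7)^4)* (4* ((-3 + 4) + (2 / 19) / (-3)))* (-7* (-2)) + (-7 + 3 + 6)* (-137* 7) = 2884785493333333333679507592533333333347180303701333333310837962967053 / 106774528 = 27017543859649122810259650000000000000000000000000000000000000.00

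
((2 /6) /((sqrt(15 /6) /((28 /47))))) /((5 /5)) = 0.13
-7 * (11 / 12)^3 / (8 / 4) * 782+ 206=-3286979 / 1728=-1902.19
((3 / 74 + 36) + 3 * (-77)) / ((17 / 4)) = -28854 / 629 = -45.87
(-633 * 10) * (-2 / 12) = 1055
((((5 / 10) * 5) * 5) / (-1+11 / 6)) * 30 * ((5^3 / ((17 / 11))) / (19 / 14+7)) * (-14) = -13475000 / 221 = -60972.85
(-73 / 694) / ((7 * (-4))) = 73 / 19432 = 0.00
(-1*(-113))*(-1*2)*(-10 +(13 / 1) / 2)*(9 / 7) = 1017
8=8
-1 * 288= -288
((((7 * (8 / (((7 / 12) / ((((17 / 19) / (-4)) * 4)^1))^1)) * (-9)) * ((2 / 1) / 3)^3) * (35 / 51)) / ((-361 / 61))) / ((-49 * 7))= 78080 / 1008273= 0.08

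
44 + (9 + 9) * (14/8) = 151/2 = 75.50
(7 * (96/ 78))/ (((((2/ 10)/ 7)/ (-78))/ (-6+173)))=-3927840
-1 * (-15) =15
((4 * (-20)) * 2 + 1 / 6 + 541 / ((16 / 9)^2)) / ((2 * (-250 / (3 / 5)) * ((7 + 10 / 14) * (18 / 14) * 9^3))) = -426839 / 226748160000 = -0.00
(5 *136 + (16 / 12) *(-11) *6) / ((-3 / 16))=-9472 / 3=-3157.33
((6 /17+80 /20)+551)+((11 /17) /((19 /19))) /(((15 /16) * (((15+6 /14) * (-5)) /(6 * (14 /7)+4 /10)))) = 95571029 /172125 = 555.24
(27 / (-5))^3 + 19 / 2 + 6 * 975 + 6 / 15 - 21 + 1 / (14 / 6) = 9943263 / 1750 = 5681.86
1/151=0.01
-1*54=-54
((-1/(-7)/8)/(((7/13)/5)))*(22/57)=715/11172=0.06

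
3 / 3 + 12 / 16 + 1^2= 11 / 4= 2.75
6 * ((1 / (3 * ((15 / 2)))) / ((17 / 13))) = 0.20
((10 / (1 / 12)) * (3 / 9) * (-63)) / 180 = -14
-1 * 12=-12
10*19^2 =3610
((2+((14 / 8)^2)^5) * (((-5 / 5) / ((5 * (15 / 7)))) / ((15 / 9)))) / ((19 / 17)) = -33864115719 / 2490368000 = -13.60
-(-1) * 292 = 292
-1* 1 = -1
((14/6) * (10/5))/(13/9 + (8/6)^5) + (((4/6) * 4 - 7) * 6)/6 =-14473/4125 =-3.51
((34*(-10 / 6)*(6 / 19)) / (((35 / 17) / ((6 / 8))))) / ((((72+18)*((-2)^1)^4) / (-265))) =15317 / 12768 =1.20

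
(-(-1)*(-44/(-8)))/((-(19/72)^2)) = -28512/361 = -78.98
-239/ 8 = -29.88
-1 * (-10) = 10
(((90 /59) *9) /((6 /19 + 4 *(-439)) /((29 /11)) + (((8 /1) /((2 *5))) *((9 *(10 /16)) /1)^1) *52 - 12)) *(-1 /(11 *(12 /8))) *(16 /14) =297540 /138911311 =0.00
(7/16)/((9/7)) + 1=1.34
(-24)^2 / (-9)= -64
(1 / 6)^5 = 1 / 7776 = 0.00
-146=-146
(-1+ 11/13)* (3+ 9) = -24/13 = -1.85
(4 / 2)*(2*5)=20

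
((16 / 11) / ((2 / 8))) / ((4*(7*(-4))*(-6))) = 2 / 231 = 0.01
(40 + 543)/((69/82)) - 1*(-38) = 50428/69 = 730.84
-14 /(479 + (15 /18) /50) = -840 /28741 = -0.03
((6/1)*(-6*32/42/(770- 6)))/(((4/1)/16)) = -192/1337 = -0.14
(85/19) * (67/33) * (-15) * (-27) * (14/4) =12875.06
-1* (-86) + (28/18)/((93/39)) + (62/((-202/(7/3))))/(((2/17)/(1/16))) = 77793755/901728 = 86.27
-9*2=-18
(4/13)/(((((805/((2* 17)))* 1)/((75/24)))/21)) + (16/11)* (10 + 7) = 25.58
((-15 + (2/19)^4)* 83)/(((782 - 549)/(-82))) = 13304361994/30364793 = 438.15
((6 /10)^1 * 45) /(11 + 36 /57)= 513 /221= 2.32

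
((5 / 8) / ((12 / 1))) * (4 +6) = 25 / 48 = 0.52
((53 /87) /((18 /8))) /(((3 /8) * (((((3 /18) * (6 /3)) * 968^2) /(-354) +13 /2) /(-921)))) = 61439296 /80920527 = 0.76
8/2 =4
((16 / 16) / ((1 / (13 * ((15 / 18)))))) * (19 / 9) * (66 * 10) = 135850 / 9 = 15094.44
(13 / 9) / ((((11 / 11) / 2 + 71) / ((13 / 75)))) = 26 / 7425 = 0.00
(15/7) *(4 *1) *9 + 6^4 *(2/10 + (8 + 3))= 510732/35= 14592.34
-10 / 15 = -2 / 3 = -0.67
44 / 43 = 1.02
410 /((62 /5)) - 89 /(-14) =39.42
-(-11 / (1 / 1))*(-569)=-6259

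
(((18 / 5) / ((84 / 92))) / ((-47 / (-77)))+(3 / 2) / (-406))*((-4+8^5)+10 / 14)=282542483583 / 1335740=211525.06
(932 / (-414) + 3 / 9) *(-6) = 794 / 69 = 11.51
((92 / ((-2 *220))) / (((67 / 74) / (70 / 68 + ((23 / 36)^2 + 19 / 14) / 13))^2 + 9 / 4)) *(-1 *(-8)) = -549891662100769840 / 938151446354243451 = -0.59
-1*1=-1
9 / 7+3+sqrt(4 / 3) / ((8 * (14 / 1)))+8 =sqrt(3) / 168+86 / 7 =12.30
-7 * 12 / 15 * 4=-22.40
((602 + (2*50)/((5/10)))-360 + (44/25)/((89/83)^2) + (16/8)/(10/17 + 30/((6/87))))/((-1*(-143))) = 130077822416/41938328575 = 3.10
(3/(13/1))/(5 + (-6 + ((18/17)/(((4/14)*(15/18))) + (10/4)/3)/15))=-22950/64441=-0.36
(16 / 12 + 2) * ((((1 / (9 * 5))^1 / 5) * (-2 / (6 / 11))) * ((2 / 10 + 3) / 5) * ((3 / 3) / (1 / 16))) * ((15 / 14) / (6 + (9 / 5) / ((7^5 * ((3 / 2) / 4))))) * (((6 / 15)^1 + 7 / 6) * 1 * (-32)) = 2542217216 / 510536925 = 4.98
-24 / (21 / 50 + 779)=-1200 / 38971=-0.03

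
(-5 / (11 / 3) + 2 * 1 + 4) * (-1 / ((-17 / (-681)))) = -2043 / 11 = -185.73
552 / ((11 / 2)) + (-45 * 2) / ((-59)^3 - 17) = 113379087 / 1129678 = 100.36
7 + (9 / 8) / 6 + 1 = 8.19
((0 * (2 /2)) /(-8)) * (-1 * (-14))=0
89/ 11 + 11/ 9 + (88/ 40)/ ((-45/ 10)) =1456/ 165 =8.82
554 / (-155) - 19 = -3499 / 155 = -22.57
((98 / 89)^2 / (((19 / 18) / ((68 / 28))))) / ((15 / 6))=839664 / 752495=1.12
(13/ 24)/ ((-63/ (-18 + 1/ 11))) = 2561/ 16632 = 0.15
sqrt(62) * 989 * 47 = 46483 * sqrt(62) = 366007.51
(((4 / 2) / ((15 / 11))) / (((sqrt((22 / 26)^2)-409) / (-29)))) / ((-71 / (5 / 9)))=-4147 / 5085801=-0.00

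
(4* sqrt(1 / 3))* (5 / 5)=4* sqrt(3) / 3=2.31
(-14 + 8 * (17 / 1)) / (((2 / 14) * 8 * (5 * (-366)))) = -7 / 120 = -0.06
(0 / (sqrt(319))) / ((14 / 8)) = 0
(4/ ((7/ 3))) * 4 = 48/ 7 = 6.86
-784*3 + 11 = -2341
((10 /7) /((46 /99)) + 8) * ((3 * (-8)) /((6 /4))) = -28528 /161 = -177.19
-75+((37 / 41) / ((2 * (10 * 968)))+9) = -52388123 / 793760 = -66.00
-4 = -4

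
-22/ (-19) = 22/ 19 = 1.16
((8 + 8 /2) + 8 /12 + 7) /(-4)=-59 /12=-4.92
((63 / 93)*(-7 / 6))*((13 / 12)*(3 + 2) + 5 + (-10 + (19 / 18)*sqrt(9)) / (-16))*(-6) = 51009 / 992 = 51.42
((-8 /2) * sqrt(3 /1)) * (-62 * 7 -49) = 1932 * sqrt(3) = 3346.32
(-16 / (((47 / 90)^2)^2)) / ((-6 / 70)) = 12247200000 / 4879681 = 2509.84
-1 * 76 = -76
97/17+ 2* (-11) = -277/17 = -16.29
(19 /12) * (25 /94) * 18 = 1425 /188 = 7.58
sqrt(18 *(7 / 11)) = 3 *sqrt(154) / 11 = 3.38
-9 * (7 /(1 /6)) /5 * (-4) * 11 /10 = 8316 /25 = 332.64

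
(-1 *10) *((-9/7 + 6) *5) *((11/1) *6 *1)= -108900/7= -15557.14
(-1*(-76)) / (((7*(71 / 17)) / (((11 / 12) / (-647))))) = -3553 / 964677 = -0.00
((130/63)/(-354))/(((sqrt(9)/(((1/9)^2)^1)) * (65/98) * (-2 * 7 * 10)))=1/3870990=0.00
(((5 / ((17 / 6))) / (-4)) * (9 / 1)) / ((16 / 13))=-1755 / 544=-3.23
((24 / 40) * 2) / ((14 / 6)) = 18 / 35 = 0.51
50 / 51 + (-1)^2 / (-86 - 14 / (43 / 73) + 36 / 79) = 18393353 / 18937932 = 0.97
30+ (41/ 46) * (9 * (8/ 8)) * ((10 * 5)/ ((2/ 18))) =83715/ 23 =3639.78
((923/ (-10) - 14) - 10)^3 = -1573037747/ 1000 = -1573037.75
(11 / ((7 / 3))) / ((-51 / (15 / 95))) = -33 / 2261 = -0.01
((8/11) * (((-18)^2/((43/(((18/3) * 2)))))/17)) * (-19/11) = -590976/88451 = -6.68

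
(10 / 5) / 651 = 2 / 651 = 0.00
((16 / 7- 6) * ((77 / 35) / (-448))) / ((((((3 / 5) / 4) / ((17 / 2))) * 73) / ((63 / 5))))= 7293 / 40880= 0.18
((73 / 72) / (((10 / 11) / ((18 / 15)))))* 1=803 / 600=1.34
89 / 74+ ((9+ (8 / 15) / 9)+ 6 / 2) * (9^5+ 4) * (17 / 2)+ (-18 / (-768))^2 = 495378371841947 / 81838080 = 6053152.42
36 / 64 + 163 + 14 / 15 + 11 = 42119 / 240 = 175.50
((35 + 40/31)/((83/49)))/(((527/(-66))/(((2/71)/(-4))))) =0.02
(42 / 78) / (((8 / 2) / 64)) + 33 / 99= 349 / 39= 8.95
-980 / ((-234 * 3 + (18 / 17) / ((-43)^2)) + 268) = 7701085 / 3410476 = 2.26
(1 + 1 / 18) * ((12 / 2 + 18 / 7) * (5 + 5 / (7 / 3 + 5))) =11875 / 231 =51.41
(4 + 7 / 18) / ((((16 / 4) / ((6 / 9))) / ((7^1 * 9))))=46.08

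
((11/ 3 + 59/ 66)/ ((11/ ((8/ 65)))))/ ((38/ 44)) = 2408/ 40755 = 0.06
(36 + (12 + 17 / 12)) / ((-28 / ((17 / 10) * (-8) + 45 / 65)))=22.78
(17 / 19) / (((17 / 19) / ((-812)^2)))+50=659394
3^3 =27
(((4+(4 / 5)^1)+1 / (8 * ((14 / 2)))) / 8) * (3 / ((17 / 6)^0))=4047 / 2240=1.81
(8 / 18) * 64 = 256 / 9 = 28.44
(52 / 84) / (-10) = -13 / 210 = -0.06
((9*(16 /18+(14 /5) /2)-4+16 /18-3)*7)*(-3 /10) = -30.43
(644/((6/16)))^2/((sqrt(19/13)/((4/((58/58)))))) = 106172416* sqrt(247)/171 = 9758073.08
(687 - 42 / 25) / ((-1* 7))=-17133 / 175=-97.90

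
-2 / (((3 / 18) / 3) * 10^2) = -9 / 25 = -0.36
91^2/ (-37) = -8281/ 37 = -223.81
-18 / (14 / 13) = -16.71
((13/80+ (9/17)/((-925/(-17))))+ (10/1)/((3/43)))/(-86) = -1.67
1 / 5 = 0.20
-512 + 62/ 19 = -9666/ 19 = -508.74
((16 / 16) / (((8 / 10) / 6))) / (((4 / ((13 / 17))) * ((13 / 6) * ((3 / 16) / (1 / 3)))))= 20 / 17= 1.18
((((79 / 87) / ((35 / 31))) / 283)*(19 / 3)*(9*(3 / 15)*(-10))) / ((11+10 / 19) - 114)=1768178 / 559266015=0.00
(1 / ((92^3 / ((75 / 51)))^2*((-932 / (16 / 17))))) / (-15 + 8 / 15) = 9375 / 37655584372593230848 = 0.00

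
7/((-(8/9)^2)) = -567/64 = -8.86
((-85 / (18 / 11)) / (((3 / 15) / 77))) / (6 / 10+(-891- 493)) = 1799875 / 124506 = 14.46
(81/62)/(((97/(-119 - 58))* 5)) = -14337/30070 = -0.48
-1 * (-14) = 14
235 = 235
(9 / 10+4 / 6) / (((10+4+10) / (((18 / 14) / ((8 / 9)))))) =423 / 4480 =0.09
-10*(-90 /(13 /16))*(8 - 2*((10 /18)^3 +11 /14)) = 49688000 /7371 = 6741.01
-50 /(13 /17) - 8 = -954 /13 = -73.38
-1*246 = -246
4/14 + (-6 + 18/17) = -554/119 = -4.66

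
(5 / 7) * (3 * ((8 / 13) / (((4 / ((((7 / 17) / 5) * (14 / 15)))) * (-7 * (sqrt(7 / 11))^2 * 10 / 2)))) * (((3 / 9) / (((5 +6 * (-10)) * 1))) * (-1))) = -0.00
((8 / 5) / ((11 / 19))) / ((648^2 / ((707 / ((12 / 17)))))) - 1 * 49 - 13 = -2147580599 / 34642080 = -61.99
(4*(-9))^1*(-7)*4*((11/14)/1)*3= 2376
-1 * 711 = -711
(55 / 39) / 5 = 11 / 39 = 0.28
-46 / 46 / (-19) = 1 / 19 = 0.05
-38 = -38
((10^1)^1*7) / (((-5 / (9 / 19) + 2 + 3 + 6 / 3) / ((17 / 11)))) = -5355 / 176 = -30.43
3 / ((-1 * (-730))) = 3 / 730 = 0.00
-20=-20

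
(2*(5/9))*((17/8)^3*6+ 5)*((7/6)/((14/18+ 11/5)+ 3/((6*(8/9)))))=2803325/122352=22.91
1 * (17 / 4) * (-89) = -1513 / 4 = -378.25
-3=-3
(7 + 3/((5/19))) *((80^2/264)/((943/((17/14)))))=5440/9471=0.57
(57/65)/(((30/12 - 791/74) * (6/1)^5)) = -703/51049440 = -0.00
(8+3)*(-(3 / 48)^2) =-0.04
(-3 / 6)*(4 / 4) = -1 / 2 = -0.50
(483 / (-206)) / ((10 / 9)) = -4347 / 2060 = -2.11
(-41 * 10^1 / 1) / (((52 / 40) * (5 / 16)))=-13120 / 13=-1009.23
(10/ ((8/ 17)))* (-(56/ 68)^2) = -245/ 17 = -14.41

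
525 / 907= 0.58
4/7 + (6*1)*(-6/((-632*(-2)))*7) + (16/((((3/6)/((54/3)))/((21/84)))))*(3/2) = 478615/2212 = 216.37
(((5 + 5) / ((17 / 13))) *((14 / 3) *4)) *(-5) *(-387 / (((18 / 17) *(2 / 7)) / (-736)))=-2015977600 / 3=-671992533.33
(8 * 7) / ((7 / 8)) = 64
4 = 4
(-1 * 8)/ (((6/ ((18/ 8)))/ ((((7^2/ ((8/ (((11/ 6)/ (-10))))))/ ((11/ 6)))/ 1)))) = 147/ 80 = 1.84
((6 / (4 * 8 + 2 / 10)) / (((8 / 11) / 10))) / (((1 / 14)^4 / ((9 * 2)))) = 40748400 / 23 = 1771669.57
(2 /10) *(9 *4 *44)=1584 /5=316.80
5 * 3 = 15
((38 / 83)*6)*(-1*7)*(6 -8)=3192 / 83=38.46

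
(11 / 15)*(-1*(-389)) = 4279 / 15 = 285.27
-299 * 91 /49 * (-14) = 7774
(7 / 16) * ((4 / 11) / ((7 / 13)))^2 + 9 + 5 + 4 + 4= 18803 / 847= 22.20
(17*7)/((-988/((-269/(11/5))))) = 160055/10868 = 14.73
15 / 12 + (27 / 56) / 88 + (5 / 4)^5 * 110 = 13283871 / 39424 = 336.95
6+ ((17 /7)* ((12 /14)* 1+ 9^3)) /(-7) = -247.22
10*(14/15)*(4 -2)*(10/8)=70/3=23.33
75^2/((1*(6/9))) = 16875/2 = 8437.50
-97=-97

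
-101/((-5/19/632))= 1212808/5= 242561.60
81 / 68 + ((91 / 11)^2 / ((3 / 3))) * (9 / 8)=1286595 / 16456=78.18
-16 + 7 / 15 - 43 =-878 / 15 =-58.53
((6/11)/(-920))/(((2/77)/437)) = -399/40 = -9.98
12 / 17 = 0.71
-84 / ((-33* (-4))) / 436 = -7 / 4796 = -0.00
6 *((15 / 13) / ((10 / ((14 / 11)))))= 126 / 143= 0.88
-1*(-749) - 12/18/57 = 128077/171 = 748.99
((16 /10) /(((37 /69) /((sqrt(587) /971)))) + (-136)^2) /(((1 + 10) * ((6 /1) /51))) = 4692 * sqrt(587) /1975985 + 157216 /11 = 14292.42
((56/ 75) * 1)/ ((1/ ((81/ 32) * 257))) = 48573/ 100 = 485.73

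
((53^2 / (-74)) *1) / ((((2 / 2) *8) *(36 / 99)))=-30899 / 2368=-13.05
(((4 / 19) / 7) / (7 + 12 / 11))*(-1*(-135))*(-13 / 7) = -77220 / 82859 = -0.93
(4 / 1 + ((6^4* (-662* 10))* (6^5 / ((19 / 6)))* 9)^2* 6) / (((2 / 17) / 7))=4633340545435102918528290718 / 361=12834738353005825259081140.00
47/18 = 2.61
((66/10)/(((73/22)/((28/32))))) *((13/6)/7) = 1573/2920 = 0.54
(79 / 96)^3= 493039 / 884736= 0.56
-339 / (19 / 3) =-1017 / 19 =-53.53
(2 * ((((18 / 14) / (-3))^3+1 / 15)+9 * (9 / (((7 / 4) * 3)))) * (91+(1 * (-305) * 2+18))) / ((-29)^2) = -26492212 / 1442315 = -18.37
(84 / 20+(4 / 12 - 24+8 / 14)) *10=-3968 / 21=-188.95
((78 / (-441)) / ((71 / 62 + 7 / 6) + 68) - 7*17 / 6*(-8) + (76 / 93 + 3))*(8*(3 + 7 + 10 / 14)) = 74487010200 / 5348399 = 13926.97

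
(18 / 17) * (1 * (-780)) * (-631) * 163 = 1444056120 / 17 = 84944477.65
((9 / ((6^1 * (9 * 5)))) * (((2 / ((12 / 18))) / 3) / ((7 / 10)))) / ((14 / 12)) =2 / 49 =0.04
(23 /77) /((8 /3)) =69 /616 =0.11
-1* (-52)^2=-2704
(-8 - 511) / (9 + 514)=-519 / 523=-0.99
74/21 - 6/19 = 1280/399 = 3.21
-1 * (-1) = 1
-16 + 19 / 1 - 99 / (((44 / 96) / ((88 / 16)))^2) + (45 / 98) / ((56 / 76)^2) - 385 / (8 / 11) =-141961807 / 9604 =-14781.53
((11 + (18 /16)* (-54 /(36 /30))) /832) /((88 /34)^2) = -91613 /12886016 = -0.01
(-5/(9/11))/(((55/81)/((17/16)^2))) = -2601/256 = -10.16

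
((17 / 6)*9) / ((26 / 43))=42.17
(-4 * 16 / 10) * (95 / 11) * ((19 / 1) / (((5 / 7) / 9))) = -13232.29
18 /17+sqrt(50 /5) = 18 /17+sqrt(10) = 4.22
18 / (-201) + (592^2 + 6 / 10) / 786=117382061 / 263310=445.79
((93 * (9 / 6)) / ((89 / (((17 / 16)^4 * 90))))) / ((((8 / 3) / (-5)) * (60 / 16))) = -1048606155 / 11665408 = -89.89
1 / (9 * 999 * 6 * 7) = 1 / 377622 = 0.00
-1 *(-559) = 559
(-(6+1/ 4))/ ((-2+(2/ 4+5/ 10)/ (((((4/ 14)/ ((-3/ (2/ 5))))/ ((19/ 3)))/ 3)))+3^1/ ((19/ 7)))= 475/ 37973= 0.01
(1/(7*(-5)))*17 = -17/35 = -0.49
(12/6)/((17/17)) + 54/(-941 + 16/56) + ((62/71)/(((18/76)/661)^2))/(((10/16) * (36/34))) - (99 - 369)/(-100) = 2335421092848077/227222010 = 10278146.44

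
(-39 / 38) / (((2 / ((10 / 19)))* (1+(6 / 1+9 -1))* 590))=-13 / 425980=-0.00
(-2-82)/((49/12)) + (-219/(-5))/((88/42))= 513/1540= 0.33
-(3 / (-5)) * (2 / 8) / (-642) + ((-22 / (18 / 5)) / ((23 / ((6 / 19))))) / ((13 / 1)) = -487843 / 72944040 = -0.01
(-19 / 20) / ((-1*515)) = 19 / 10300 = 0.00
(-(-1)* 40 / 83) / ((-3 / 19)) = -760 / 249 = -3.05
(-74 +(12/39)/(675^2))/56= -219155623/165847500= -1.32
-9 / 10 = -0.90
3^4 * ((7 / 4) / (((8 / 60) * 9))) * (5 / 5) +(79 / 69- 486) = -202435 / 552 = -366.73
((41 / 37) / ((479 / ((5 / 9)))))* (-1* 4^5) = -209920 / 159507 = -1.32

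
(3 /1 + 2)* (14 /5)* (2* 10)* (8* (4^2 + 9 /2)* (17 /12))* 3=195160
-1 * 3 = -3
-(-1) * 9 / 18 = 1 / 2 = 0.50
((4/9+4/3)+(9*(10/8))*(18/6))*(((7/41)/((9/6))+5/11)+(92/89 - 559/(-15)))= 1662862433/1204170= 1380.92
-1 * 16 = -16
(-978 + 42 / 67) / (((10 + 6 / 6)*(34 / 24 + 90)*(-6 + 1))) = 785808 / 4042445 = 0.19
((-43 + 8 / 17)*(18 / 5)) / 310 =-6507 / 13175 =-0.49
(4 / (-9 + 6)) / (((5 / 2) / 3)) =-8 / 5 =-1.60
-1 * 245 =-245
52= 52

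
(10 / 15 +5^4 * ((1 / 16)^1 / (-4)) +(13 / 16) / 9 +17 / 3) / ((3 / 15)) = -9625 / 576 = -16.71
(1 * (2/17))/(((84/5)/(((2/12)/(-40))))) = -1/34272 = -0.00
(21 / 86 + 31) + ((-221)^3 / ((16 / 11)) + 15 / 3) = -5105471317 / 688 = -7420743.19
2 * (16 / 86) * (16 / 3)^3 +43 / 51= 1130753 / 19737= 57.29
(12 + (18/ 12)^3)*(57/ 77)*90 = 315495/ 308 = 1024.33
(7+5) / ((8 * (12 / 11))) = 11 / 8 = 1.38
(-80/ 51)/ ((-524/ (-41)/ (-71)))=58220/ 6681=8.71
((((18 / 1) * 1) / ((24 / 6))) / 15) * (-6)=-9 / 5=-1.80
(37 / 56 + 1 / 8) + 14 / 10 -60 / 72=142 / 105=1.35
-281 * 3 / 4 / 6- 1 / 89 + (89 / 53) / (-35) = -46469903 / 1320760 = -35.18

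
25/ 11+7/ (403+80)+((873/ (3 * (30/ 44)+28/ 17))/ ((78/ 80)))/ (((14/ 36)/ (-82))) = -4876781389384/ 95384289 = -51127.72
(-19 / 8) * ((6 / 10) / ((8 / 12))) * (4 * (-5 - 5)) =171 / 2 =85.50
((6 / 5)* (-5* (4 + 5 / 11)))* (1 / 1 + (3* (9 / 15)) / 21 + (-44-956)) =1468404 / 55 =26698.25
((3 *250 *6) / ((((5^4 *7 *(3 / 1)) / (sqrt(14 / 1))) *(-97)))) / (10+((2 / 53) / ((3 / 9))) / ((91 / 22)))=-4134 *sqrt(14) / 11727785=-0.00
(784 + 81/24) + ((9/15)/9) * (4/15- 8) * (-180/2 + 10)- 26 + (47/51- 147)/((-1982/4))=4869610721/6064920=802.91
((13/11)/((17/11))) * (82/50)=533/425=1.25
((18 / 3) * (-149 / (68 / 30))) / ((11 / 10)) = -67050 / 187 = -358.56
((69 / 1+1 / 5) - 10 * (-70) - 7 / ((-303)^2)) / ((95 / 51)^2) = 102045142531 / 460320125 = 221.68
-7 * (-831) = 5817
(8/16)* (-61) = -61/2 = -30.50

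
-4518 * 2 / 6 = -1506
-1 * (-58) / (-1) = -58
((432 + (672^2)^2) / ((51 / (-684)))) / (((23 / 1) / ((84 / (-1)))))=3905631152914176 / 391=9988826478041.37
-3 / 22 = -0.14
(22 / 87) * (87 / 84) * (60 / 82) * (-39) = -7.47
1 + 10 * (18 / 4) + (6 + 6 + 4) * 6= 142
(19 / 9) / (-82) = -19 / 738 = -0.03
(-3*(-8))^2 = 576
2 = 2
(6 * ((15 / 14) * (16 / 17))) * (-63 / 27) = -240 / 17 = -14.12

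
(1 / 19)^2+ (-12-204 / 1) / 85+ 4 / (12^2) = -2.51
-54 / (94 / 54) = -1458 / 47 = -31.02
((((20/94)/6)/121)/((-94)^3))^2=25/200805723656549453376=0.00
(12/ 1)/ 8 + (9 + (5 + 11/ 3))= 115/ 6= 19.17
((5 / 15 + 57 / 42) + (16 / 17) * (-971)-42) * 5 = -3406465 / 714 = -4770.96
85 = 85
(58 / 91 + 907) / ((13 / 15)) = 1238925 / 1183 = 1047.27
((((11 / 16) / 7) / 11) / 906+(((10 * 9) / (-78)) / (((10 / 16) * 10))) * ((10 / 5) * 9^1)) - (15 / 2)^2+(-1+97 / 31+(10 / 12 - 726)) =-53339114099 / 68155360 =-782.61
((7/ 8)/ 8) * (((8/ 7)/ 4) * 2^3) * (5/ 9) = 5/ 36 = 0.14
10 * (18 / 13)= 180 / 13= 13.85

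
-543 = -543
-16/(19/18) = -288/19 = -15.16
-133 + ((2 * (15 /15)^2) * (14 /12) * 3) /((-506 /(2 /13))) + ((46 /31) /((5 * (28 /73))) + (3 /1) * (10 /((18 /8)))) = -2545708547 /21411390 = -118.90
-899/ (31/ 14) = -406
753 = 753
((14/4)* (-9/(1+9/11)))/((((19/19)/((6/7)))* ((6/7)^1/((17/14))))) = -1683/80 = -21.04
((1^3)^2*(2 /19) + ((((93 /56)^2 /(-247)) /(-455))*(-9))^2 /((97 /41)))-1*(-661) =7965465423815495925321 /12048709740289331200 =661.11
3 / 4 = 0.75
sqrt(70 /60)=sqrt(42) /6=1.08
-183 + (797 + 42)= 656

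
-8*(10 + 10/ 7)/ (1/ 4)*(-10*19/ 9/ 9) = 486400/ 567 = 857.85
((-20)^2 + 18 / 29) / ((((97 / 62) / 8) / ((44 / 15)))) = 253551232 / 42195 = 6009.04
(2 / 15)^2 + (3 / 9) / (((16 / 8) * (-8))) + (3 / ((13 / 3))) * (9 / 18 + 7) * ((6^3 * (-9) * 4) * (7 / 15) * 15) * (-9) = 119042783857 / 46800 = 2543649.23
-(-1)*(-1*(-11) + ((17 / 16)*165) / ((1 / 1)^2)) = 186.31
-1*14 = -14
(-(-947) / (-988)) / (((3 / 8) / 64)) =-121216 / 741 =-163.58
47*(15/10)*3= 423/2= 211.50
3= 3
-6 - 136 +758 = 616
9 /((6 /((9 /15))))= 9 /10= 0.90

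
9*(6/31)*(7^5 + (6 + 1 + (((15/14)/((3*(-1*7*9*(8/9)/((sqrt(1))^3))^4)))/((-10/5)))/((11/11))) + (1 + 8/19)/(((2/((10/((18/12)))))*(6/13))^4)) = 26292172626978259/729857286144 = 36023.72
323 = 323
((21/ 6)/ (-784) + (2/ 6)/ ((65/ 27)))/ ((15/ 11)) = 21461/ 218400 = 0.10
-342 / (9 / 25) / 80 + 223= 1689 / 8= 211.12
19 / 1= 19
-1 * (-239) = 239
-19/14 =-1.36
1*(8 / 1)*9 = 72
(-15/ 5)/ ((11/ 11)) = -3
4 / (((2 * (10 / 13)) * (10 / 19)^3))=89167 / 5000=17.83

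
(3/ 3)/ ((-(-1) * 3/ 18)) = 6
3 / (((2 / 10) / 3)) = 45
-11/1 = -11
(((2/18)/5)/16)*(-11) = -0.02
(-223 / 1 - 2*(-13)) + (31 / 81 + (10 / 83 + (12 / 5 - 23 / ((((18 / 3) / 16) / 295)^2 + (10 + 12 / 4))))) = -476715918620276 / 2433887654535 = -195.87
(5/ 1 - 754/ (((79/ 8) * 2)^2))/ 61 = 19141/ 380701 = 0.05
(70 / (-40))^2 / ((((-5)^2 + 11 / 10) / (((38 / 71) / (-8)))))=-4655 / 592992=-0.01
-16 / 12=-4 / 3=-1.33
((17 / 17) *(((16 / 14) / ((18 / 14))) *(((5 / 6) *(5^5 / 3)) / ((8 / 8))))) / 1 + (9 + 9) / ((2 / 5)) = 66145 / 81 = 816.60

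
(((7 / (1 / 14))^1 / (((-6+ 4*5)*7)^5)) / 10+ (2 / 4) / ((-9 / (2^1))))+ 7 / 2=3.39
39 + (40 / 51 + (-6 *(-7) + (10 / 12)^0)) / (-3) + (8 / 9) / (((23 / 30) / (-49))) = -114038 / 3519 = -32.41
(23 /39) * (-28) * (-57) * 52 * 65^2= 206788400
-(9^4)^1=-6561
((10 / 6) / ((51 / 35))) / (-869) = -175 / 132957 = -0.00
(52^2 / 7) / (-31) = -2704 / 217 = -12.46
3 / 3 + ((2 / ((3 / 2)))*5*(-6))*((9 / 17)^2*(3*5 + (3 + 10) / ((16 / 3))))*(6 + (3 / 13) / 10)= -17679989 / 15028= -1176.47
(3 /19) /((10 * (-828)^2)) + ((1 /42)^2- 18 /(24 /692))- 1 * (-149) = -787209195431 /2127595680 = -370.00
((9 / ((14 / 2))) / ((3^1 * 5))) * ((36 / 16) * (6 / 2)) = 81 / 140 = 0.58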